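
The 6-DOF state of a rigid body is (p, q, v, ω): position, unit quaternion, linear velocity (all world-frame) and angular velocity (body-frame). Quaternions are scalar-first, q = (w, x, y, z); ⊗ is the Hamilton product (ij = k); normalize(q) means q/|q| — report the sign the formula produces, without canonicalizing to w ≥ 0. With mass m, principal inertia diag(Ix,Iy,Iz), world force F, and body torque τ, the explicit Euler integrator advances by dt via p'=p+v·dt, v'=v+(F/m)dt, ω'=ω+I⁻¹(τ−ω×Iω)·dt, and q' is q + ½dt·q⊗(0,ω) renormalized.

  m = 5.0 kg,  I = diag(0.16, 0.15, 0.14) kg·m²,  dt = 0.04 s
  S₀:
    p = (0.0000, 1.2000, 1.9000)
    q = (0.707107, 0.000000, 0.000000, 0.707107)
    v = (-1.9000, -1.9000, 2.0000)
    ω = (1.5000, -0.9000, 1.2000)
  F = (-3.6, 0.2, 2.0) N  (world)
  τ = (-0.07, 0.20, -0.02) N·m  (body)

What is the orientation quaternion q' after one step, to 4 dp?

q' = (0.6895, 0.0339, 0.0085, 0.7234)

Hamilton product q⊗(0,ω) = (-0.8485284, 1.6970568, 0.4242642, 0.8485284)
q' = normalize(q + ½dt·q⊗(0,ω)) = (0.6895, 0.0339, 0.0085, 0.7234)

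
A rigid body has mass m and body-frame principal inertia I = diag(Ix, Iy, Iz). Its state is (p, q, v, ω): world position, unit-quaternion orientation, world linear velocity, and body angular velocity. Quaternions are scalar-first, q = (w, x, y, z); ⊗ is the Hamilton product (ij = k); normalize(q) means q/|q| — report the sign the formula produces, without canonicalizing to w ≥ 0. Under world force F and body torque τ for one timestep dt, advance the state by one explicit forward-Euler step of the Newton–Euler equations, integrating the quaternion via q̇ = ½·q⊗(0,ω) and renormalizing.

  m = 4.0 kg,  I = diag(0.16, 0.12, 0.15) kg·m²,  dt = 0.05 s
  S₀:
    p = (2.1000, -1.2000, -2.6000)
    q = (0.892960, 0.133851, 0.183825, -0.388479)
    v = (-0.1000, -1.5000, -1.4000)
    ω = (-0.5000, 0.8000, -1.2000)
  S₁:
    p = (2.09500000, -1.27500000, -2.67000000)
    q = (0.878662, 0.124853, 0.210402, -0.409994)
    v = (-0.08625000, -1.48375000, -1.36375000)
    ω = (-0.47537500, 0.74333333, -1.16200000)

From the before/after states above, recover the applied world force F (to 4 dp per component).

Δv = v₁−v₀ = (0.01375000, 0.01625000, 0.03625000)
applied force F = (1.1000, 1.3000, 2.9000)

F = (1.1000, 1.3000, 2.9000)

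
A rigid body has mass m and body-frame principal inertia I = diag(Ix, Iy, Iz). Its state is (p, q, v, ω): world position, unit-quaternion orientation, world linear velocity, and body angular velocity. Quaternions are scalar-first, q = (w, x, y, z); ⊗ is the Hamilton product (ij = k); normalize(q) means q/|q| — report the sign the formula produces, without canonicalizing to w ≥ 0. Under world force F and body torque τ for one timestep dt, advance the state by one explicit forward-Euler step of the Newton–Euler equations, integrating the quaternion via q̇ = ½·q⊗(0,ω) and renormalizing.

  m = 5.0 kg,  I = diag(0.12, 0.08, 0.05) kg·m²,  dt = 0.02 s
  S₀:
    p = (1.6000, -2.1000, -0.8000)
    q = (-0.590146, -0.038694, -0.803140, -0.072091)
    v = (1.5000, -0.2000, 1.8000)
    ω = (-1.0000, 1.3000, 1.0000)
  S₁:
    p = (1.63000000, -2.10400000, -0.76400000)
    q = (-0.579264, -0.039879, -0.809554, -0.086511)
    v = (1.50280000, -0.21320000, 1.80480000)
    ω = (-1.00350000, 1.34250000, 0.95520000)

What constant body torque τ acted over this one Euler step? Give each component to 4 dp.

τ = (-0.0600, 0.1000, -0.0600)

Δω = ω₁−ω₀ = (-0.00350000, 0.04250000, -0.04480000)
I·α + gyro = (-0.0600, 0.1000, -0.0600)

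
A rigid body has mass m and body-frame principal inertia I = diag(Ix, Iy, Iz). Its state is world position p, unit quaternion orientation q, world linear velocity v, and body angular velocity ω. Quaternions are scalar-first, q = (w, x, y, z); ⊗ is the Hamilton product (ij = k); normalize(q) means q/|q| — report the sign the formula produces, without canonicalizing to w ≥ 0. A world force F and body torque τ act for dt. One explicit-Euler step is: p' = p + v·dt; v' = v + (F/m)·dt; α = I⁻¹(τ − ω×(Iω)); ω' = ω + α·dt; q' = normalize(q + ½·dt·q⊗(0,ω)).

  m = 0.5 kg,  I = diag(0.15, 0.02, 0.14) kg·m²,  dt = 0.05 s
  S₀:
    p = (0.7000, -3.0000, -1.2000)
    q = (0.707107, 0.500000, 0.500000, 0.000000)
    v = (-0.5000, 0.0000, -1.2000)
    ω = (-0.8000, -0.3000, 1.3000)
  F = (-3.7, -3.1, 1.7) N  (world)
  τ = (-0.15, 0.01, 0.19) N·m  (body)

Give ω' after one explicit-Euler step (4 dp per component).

precession coupling ω×(Iω) = (-0.0468, -0.0104, -0.0312)
α = I⁻¹(τ − ω×Iω) = (-0.6880, 1.0200, 1.5800)
ω + α·dt = (-0.8344, -0.2490, 1.3790)

ω' = (-0.8344, -0.2490, 1.3790)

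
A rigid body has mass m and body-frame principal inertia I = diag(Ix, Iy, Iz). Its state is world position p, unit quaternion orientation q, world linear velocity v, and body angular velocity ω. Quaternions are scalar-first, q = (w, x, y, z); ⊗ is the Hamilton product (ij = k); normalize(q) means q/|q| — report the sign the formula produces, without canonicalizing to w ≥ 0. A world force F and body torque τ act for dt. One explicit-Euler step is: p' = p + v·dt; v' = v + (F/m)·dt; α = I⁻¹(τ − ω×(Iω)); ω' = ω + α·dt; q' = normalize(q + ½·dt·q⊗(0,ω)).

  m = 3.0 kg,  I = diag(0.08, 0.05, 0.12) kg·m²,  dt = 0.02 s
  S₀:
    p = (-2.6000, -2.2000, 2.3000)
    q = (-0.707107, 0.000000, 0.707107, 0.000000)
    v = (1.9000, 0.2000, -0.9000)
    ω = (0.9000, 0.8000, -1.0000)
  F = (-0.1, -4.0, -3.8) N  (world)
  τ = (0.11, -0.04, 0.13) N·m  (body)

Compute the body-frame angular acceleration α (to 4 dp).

α = (2.0750, -1.5200, 1.2633)

ω×(Iω) gyroscopic = (-0.0560, 0.0360, -0.0216)
(τ − ω×Iω)/I = (2.0750, -1.5200, 1.2633)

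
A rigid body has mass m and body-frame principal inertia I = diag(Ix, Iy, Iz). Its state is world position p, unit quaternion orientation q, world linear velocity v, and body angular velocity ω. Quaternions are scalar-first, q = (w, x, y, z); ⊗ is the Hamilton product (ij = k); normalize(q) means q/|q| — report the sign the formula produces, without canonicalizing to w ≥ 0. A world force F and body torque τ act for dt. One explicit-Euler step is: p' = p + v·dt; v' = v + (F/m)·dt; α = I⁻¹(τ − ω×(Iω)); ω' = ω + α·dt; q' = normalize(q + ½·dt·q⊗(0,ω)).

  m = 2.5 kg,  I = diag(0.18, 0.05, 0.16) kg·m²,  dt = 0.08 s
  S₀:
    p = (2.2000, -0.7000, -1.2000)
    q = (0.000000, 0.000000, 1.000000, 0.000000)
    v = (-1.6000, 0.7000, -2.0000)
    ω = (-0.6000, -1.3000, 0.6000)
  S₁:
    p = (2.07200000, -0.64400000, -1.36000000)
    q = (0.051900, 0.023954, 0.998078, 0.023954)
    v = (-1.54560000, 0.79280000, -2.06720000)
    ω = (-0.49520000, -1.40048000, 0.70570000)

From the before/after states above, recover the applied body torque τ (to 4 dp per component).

τ = (0.1500, -0.0700, 0.1100)

rate change Δω = (0.10480000, -0.10048000, 0.10570000)
precession coupling = (-0.0858, -0.0072, -0.1014)
I·α + gyro = (0.1500, -0.0700, 0.1100)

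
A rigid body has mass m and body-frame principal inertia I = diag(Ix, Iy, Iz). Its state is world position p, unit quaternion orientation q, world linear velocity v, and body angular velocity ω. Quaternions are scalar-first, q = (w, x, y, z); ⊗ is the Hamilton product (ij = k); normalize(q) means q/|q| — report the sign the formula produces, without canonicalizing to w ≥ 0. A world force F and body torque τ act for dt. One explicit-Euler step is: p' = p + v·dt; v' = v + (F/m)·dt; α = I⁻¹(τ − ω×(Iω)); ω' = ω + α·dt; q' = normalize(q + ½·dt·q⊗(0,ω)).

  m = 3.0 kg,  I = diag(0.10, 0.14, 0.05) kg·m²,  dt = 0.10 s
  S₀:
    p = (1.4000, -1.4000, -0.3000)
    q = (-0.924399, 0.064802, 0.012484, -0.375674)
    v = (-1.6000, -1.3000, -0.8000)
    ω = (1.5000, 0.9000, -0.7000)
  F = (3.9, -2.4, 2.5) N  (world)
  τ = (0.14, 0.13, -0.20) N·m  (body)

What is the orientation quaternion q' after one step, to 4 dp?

q' = (-0.9388, 0.0119, -0.0548, -0.3398)

Hamilton product q⊗(0,ω) = (-0.3714104, -1.0572307, -1.3501087, 0.6866751)
updated quaternion q' = (-0.9388, 0.0119, -0.0548, -0.3398)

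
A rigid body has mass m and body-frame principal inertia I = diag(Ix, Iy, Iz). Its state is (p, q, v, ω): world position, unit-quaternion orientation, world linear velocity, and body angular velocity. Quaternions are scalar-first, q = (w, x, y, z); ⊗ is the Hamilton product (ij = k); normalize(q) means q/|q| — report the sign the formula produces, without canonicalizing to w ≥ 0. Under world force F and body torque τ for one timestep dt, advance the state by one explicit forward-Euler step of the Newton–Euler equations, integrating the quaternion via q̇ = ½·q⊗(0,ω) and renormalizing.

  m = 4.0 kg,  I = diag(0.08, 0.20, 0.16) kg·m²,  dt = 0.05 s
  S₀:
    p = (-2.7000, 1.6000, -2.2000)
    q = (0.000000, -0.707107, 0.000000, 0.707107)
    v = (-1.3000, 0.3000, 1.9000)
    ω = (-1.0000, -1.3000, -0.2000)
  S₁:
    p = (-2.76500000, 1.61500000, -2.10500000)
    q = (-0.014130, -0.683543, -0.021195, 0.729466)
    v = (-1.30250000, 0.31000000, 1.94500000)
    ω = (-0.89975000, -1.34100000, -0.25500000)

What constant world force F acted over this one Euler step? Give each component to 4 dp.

Δv = v₁−v₀ = (-0.00250000, 0.01000000, 0.04500000)
m·(v₁−v₀)/dt = (-0.2000, 0.8000, 3.6000)

F = (-0.2000, 0.8000, 3.6000)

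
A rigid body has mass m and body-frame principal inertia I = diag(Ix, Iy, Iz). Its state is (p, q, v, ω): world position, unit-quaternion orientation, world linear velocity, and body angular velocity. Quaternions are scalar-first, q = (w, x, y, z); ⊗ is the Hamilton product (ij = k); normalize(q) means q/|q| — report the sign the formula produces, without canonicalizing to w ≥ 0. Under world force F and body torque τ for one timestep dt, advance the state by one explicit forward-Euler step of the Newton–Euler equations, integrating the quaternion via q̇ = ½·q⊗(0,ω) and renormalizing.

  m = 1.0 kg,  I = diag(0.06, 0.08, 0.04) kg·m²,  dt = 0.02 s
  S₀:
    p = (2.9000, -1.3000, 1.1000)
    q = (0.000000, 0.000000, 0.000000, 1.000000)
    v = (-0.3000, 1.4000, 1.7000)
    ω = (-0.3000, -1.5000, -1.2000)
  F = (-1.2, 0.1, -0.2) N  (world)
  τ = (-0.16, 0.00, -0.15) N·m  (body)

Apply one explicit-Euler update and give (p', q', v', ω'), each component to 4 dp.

new position p' = (2.8940, -1.2720, 1.1340)
new velocity v' = (-0.3240, 1.4020, 1.6960)
precession coupling ω×(Iω) = (-0.0720, 0.0072, 0.0090)
(τ − ω×Iω)/I = (-1.4667, -0.0900, -3.9750)
ω' = ω + α·dt = (-0.3293, -1.5018, -1.2795)
2q̇ = q⊗(0,ω) = (1.2000000, 1.5000000, -0.3000000, 0.0000000)
q + ½dt·q⊗(0,ω), renormalized = (0.0120, 0.0150, -0.0030, 0.9998)

p' = (2.8940, -1.2720, 1.1340)
q' = (0.0120, 0.0150, -0.0030, 0.9998)
v' = (-0.3240, 1.4020, 1.6960)
ω' = (-0.3293, -1.5018, -1.2795)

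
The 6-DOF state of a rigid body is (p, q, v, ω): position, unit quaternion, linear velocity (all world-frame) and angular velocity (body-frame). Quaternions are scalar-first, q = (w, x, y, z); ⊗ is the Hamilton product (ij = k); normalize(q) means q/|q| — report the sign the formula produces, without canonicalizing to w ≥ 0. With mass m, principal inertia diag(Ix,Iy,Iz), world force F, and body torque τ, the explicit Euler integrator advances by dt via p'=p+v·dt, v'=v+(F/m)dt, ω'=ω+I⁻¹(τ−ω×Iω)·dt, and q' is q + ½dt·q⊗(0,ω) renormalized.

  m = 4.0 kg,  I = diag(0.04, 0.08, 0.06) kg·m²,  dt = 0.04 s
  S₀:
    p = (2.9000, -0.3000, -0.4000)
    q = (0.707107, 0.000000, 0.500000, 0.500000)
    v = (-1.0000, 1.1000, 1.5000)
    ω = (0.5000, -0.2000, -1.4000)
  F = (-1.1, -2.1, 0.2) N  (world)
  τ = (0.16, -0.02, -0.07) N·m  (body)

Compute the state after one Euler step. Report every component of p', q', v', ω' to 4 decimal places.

p' = (2.8600, -0.2560, -0.3400)
q' = (0.7228, -0.0049, 0.5019, 0.4750)
v' = (-1.0110, 1.0790, 1.5020)
ω' = (0.6656, -0.2170, -1.4440)

linear accel F/m = (-0.2750, -0.5250, 0.0500)
p + v·dt = (2.8600, -0.2560, -0.3400)
v' = v + a·dt = (-1.0110, 1.0790, 1.5020)
gyro term ω×Iω = (-0.0056, 0.0140, -0.0040)
angular accel α = (4.1400, -0.4250, -1.1000)
ω + α·dt = (0.6656, -0.2170, -1.4440)
q⊗(0,ω) = (0.8000000, -0.2464465, 0.1085786, -1.2399498)
q' = normalize(q + ½dt·q⊗(0,ω)) = (0.7228, -0.0049, 0.5019, 0.4750)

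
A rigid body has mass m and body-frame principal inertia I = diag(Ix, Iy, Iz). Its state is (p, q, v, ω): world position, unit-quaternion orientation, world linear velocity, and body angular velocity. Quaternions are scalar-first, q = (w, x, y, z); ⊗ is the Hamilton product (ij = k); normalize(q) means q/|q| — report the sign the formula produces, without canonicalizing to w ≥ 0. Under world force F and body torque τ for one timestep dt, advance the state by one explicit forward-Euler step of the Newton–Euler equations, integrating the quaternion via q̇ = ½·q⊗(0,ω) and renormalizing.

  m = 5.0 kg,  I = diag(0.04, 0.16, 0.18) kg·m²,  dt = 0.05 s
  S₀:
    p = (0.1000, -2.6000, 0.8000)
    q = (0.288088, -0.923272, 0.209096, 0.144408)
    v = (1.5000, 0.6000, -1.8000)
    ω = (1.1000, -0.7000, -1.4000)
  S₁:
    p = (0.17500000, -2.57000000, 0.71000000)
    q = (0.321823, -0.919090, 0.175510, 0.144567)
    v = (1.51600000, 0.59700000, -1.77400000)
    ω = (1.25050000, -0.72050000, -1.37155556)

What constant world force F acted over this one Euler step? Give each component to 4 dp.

velocity change Δv = (0.01600000, -0.00300000, 0.02600000)
F = m·Δv/dt = (1.6000, -0.3000, 2.6000)

F = (1.6000, -0.3000, 2.6000)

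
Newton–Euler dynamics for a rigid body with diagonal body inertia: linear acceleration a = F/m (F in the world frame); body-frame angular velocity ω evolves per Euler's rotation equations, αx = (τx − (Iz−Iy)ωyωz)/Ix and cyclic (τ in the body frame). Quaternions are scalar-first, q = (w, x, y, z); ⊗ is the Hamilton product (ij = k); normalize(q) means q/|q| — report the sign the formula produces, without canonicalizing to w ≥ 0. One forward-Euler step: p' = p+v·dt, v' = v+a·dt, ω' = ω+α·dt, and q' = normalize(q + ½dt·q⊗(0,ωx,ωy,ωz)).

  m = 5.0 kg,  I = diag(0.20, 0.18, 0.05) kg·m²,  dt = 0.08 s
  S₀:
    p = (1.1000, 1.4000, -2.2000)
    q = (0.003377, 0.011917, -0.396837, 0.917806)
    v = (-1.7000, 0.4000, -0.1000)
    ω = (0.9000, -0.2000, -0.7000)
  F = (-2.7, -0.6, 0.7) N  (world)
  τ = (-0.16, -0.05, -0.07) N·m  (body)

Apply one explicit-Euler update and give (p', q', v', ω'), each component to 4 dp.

ω×(Iω) gyroscopic = (-0.0182, -0.0945, 0.0036)
α = I⁻¹(τ − ω×Iω) = (-0.7090, 0.2472, -1.4720)
new body rate ω' = (0.8433, -0.1802, -0.8178)
q⊗(0,ω) = (0.5523715, 0.4643864, 0.8336919, 0.3524060)
q' = normalize(q + ½dt·q⊗(0,ω)) = (0.0254, 0.0305, -0.3631, 0.9309)
a = (-0.5400, -0.1200, 0.1400)
new position p' = (0.9640, 1.4320, -2.2080)
new velocity v' = (-1.7432, 0.3904, -0.0888)

p' = (0.9640, 1.4320, -2.2080)
q' = (0.0254, 0.0305, -0.3631, 0.9309)
v' = (-1.7432, 0.3904, -0.0888)
ω' = (0.8433, -0.1802, -0.8178)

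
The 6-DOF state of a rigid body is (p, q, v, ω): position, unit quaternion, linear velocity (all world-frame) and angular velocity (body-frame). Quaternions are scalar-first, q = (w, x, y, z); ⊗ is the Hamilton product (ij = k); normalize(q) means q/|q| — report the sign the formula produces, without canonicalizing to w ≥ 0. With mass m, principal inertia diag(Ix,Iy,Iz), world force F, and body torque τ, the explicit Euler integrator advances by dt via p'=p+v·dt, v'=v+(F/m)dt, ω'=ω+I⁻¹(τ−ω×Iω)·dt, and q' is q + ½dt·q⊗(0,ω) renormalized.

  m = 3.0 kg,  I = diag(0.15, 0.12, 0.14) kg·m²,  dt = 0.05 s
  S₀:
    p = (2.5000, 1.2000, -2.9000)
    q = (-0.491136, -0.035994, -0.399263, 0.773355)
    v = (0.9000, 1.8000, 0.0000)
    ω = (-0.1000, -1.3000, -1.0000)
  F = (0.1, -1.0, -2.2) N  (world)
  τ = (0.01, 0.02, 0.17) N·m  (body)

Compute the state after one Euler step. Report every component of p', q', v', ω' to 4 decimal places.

p' = (2.5450, 1.2900, -2.9000)
q' = (-0.4845, 0.0003, -0.3858, 0.7851)
v' = (0.9017, 1.7833, -0.0367)
ω' = (-0.1053, -1.2921, -0.9379)

α = I⁻¹(τ − ω×Iω) = (-0.1067, 0.1583, 1.2421)
new body rate ω' = (-0.1053, -1.2921, -0.9379)
q⊗(0,ω) = (0.2507137, 1.4537381, 0.5251473, 0.4980019)
q' = normalize(q + ½dt·q⊗(0,ω)) = (-0.4845, 0.0003, -0.3858, 0.7851)
p + v·dt = (2.5450, 1.2900, -2.9000)
v' = v + a·dt = (0.9017, 1.7833, -0.0367)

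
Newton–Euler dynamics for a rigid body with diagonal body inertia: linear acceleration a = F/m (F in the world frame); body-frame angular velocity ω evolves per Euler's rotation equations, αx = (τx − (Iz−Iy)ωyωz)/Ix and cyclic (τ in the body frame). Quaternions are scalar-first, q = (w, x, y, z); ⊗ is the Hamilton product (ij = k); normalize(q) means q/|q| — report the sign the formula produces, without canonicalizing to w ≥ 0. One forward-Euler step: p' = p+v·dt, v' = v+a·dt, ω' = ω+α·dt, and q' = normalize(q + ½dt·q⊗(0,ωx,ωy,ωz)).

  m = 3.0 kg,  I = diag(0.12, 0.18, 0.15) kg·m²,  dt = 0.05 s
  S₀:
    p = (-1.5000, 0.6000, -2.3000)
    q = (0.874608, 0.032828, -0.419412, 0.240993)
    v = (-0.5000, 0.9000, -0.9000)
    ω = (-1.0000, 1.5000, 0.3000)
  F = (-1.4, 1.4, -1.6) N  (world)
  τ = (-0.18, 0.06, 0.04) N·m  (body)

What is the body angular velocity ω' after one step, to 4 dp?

ω' = (-1.0694, 1.5142, 0.3433)

α = I⁻¹(τ − ω×Iω) = (-1.3875, 0.2833, 0.8667)
ω + α·dt = (-1.0694, 1.5142, 0.3433)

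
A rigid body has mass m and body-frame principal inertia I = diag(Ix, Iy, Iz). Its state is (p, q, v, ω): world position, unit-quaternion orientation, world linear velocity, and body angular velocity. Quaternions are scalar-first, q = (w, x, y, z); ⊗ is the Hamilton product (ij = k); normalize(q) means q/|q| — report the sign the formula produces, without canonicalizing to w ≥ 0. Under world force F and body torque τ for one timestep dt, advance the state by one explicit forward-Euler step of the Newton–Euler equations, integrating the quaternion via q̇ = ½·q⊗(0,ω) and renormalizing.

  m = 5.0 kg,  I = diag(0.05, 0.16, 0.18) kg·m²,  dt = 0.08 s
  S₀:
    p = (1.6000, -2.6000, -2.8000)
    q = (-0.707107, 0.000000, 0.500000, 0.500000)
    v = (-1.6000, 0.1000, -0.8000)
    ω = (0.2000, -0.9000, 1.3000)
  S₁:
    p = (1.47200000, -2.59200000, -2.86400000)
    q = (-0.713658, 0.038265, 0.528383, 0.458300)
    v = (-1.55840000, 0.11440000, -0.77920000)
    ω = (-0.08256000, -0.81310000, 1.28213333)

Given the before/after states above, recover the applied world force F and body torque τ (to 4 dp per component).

F = (2.6000, 0.9000, 1.3000)
τ = (-0.2000, 0.1400, -0.0600)

ω₁ − ω₀ = (-0.28256000, 0.08690000, -0.01786667)
applied torque τ = (-0.2000, 0.1400, -0.0600)
velocity change Δv = (0.04160000, 0.01440000, 0.02080000)
applied force F = (2.6000, 0.9000, 1.3000)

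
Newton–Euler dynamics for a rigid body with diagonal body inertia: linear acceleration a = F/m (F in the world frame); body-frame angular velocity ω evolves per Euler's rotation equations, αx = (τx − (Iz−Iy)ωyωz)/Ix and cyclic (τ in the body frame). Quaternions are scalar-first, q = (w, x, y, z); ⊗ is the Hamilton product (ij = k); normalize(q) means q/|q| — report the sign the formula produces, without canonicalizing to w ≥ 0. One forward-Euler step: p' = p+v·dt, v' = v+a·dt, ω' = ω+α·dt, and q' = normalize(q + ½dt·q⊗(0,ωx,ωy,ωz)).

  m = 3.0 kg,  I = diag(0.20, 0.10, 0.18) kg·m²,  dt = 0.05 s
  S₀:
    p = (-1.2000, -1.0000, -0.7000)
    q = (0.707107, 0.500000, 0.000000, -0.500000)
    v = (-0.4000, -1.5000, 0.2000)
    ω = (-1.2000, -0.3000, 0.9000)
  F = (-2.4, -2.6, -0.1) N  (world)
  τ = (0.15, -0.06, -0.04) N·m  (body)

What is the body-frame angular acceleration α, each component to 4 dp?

ω×(Iω) gyroscopic = (-0.0216, -0.0216, -0.0360)
(τ − ω×Iω)/I = (0.8580, -0.3840, -0.0222)

α = (0.8580, -0.3840, -0.0222)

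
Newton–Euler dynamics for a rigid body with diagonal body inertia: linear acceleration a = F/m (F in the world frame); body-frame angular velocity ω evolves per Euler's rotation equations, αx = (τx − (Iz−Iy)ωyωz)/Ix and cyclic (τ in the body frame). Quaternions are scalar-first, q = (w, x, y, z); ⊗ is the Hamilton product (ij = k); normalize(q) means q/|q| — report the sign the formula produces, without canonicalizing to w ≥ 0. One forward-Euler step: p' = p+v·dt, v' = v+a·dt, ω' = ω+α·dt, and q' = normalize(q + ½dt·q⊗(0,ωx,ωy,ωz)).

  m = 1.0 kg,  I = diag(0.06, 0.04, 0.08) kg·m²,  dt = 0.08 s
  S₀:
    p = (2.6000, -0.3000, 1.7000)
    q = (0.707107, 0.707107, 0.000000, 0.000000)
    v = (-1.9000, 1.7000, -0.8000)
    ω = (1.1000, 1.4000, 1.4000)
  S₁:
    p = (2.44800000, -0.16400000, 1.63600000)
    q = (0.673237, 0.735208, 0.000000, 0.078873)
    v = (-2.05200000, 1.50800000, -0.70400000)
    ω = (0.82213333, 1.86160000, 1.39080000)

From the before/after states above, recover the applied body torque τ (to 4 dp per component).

rate change Δω = (-0.27786667, 0.46160000, -0.00920000)
precession coupling = (0.0784, -0.0308, -0.0308)
I·α + gyro = (-0.1300, 0.2000, -0.0400)

τ = (-0.1300, 0.2000, -0.0400)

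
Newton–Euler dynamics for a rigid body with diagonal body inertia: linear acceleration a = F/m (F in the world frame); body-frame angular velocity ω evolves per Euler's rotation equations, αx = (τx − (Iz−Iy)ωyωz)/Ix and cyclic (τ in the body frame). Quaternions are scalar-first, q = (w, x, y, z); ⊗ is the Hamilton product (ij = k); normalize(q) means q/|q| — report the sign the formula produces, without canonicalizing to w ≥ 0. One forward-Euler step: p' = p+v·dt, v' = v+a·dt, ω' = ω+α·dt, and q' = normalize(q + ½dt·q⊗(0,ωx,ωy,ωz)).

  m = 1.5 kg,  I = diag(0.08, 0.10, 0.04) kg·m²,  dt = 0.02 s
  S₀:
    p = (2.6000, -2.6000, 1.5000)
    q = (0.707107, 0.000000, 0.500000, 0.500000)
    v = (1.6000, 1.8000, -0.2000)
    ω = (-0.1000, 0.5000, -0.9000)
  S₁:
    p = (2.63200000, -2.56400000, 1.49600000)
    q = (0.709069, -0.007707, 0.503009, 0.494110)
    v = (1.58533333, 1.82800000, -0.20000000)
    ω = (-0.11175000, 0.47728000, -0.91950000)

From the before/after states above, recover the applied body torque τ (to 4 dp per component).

τ = (-0.0200, -0.1100, -0.0400)

ω₁ − ω₀ = (-0.01175000, -0.02272000, -0.01950000)
gyro term ω₀×Iω₀ = (0.0270, 0.0036, -0.0010)
applied torque τ = (-0.0200, -0.1100, -0.0400)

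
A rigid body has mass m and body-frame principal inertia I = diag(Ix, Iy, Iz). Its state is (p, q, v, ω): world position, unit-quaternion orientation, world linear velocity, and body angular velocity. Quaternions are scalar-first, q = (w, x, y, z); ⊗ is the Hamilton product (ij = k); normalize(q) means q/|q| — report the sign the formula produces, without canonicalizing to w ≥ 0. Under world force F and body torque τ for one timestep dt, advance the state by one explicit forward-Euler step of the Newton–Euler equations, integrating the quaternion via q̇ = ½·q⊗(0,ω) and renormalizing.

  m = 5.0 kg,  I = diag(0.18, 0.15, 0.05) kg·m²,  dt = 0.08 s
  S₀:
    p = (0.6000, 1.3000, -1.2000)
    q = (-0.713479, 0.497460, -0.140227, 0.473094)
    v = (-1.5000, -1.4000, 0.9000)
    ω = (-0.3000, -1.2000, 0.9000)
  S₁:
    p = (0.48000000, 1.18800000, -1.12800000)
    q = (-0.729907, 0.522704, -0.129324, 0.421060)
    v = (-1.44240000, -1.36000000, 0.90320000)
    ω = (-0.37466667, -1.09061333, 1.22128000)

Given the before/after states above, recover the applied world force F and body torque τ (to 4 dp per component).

F = (3.6000, 2.5000, 0.2000)
τ = (-0.0600, 0.1700, 0.1900)

ω₁ − ω₀ = (-0.07466667, 0.10938667, 0.32128000)
precession coupling = (0.1080, -0.0351, -0.0108)
τ = I·(Δω/dt) + ω₀×(Iω₀) = (-0.0600, 0.1700, 0.1900)
velocity change Δv = (0.05760000, 0.04000000, 0.00320000)
applied force F = (3.6000, 2.5000, 0.2000)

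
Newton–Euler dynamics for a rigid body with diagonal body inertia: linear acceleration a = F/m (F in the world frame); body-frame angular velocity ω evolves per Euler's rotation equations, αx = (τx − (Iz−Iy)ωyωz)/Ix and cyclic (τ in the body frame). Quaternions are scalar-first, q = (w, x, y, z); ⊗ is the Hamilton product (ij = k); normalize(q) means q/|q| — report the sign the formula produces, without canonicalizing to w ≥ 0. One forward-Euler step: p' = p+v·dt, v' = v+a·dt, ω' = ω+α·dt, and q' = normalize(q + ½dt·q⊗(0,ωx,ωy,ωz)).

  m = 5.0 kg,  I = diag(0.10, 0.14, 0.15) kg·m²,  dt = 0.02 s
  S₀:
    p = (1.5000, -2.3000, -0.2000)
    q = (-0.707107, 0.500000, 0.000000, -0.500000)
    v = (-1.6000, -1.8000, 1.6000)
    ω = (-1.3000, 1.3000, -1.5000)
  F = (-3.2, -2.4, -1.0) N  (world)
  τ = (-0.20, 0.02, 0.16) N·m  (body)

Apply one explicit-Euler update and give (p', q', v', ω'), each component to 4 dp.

p' = (1.4680, -2.3360, -0.1680)
q' = (-0.7079, 0.5155, 0.0048, -0.4828)
v' = (-1.6128, -1.8096, 1.5960)
ω' = (-1.3361, 1.3168, -1.4697)

gyro term ω×Iω = (-0.0195, -0.0975, -0.0676)
(τ − ω×Iω)/I = (-1.8050, 0.8393, 1.5173)
ω' = ω + α·dt = (-1.3361, 1.3168, -1.4697)
q⊗(0,ω) = (-0.1000000, 1.5692391, 0.4807609, 1.7106605)
q' = normalize(q + ½dt·q⊗(0,ω)) = (-0.7079, 0.5155, 0.0048, -0.4828)
p' = p + v·dt = (1.4680, -2.3360, -0.1680)
new velocity v' = (-1.6128, -1.8096, 1.5960)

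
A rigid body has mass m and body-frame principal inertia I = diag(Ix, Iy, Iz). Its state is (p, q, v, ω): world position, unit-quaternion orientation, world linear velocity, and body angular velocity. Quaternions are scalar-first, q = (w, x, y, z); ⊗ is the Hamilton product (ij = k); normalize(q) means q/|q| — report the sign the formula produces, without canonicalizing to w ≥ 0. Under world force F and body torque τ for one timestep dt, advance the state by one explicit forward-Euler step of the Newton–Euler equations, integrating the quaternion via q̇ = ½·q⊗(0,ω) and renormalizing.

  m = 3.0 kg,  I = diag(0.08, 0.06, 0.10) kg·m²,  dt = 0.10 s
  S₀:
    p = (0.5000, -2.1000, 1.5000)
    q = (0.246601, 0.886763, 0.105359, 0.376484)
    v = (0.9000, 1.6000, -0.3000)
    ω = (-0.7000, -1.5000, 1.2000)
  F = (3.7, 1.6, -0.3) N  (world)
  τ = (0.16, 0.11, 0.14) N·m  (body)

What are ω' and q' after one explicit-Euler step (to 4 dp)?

(τ − ω×Iω)/I = (2.9000, 1.5533, 1.6100)
ω' = ω + α·dt = (-0.4100, -1.3447, 1.3610)
q⊗(0,ω) = (0.3269918, 0.5185361, -1.6975559, -0.9604720)
updated quaternion q' = (0.2616, 0.9080, 0.0204, 0.3268)

ω' = (-0.4100, -1.3447, 1.3610)
q' = (0.2616, 0.9080, 0.0204, 0.3268)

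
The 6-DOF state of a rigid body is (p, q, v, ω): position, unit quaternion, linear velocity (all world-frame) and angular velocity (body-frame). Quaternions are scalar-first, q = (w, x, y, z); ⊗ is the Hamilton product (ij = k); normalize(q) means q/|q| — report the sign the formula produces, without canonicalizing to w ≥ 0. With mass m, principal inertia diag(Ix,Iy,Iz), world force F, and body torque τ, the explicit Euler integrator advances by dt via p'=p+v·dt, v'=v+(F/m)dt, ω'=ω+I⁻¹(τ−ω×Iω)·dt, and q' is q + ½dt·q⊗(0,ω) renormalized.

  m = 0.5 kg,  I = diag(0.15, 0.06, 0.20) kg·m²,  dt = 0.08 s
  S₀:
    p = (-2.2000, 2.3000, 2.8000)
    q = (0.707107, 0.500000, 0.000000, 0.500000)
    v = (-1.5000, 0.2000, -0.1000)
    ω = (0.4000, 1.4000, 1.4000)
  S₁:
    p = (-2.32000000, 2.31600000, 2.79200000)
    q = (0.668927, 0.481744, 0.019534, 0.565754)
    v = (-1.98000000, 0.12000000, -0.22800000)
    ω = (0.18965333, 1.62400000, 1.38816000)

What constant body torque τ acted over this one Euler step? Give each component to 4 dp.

Δω = ω₁−ω₀ = (-0.21034667, 0.22400000, -0.01184000)
precession coupling = (0.2744, -0.0280, -0.0504)
τ = I·(Δω/dt) + ω₀×(Iω₀) = (-0.1200, 0.1400, -0.0800)

τ = (-0.1200, 0.1400, -0.0800)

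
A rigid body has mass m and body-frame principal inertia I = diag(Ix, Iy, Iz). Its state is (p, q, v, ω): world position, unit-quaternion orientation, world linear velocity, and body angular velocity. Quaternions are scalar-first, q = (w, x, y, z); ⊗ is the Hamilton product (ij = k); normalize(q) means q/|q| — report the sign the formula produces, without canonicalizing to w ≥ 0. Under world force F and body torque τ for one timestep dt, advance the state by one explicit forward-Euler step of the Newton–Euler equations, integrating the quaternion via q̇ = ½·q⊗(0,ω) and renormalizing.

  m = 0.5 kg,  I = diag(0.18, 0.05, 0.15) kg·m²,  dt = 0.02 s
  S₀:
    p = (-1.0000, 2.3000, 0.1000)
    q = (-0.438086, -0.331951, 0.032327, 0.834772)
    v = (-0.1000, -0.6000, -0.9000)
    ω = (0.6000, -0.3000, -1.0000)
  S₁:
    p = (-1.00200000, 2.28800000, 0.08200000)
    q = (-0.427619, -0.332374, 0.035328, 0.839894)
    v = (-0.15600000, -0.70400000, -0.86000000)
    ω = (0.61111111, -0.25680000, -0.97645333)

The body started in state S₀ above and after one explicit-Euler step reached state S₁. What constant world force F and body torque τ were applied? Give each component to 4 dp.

F = (-1.4000, -2.6000, 1.0000)
τ = (0.1300, 0.0900, 0.2000)

Δω = ω₁−ω₀ = (0.01111111, 0.04320000, 0.02354667)
ω₀×(Iω₀) = (0.0300, -0.0180, 0.0234)
applied torque τ = (0.1300, 0.0900, 0.2000)
Δv = v₁−v₀ = (-0.05600000, -0.10400000, 0.04000000)
m·(v₁−v₀)/dt = (-1.4000, -2.6000, 1.0000)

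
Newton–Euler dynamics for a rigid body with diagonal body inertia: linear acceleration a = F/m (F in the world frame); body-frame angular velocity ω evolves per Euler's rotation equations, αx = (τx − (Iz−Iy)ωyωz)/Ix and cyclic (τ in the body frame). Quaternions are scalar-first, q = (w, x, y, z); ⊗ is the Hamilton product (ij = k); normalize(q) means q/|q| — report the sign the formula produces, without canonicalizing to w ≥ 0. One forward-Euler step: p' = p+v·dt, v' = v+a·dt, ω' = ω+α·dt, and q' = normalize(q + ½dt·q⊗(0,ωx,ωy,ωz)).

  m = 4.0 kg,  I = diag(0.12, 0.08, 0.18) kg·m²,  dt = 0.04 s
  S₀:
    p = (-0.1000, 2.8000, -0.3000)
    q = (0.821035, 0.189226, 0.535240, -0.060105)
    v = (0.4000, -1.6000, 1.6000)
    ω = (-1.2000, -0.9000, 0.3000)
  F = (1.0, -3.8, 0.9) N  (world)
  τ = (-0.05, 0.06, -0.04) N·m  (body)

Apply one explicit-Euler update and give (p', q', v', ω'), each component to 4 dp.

a = F/m = (0.2500, -0.9500, 0.2250)
new position p' = (-0.0840, 2.7360, -0.2360)
new velocity v' = (0.4100, -1.6380, 1.6090)
α = I⁻¹(τ − ω×Iω) = (-0.1917, 0.4800, 0.0178)
new body rate ω' = (-1.2077, -0.8808, 0.3007)
Hamilton product q⊗(0,ω) = (0.7268187, -0.8787645, -0.7235733, 0.7182951)
q' = normalize(q + ½dt·q⊗(0,ω)) = (0.8352, 0.1716, 0.5205, -0.0457)

p' = (-0.0840, 2.7360, -0.2360)
q' = (0.8352, 0.1716, 0.5205, -0.0457)
v' = (0.4100, -1.6380, 1.6090)
ω' = (-1.2077, -0.8808, 0.3007)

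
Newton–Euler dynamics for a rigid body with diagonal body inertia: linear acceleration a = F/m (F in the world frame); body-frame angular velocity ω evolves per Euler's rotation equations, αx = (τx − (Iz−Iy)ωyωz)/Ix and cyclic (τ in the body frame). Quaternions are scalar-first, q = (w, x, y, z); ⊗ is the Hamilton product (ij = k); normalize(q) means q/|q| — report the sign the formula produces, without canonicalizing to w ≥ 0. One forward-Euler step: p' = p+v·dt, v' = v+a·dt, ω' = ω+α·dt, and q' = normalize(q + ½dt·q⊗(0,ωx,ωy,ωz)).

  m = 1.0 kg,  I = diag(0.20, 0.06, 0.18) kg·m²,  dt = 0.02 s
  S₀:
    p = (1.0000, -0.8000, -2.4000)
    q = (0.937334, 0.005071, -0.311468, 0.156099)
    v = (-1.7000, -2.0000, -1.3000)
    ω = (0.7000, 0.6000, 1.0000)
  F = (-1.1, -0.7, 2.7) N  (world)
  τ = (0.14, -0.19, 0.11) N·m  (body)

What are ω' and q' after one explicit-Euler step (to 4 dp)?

ω' = (0.7068, 0.5320, 1.0188)
q' = (0.9375, 0.0076, -0.3048, 0.1677)

precession coupling ω×(Iω) = (0.0720, 0.0140, -0.0588)
angular accel α = (0.3400, -3.4000, 0.9378)
ω' = ω + α·dt = (0.7068, 0.5320, 1.0188)
Hamilton product q⊗(0,ω) = (0.0272321, 0.2510064, 0.6665987, 1.1584042)
updated quaternion q' = (0.9375, 0.0076, -0.3048, 0.1677)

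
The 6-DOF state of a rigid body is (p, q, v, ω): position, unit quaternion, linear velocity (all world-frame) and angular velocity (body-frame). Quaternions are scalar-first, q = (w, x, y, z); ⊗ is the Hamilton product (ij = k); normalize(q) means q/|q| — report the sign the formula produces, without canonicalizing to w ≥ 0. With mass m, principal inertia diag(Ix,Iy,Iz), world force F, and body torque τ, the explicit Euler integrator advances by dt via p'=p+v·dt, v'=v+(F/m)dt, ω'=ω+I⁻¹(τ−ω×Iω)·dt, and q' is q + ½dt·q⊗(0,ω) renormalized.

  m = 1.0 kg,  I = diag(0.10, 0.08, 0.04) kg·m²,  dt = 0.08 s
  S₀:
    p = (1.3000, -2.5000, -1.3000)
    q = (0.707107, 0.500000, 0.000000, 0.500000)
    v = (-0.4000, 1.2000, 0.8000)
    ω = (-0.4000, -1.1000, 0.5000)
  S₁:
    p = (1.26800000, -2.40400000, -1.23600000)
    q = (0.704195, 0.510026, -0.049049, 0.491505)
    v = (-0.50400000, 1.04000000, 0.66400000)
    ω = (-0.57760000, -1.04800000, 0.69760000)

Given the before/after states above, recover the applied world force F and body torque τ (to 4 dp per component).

F = (-1.3000, -2.0000, -1.7000)
τ = (-0.2000, 0.0400, 0.0900)

v₁ − v₀ = (-0.10400000, -0.16000000, -0.13600000)
F = m·Δv/dt = (-1.3000, -2.0000, -1.7000)
ω₁ − ω₀ = (-0.17760000, 0.05200000, 0.19760000)
I·α + gyro = (-0.2000, 0.0400, 0.0900)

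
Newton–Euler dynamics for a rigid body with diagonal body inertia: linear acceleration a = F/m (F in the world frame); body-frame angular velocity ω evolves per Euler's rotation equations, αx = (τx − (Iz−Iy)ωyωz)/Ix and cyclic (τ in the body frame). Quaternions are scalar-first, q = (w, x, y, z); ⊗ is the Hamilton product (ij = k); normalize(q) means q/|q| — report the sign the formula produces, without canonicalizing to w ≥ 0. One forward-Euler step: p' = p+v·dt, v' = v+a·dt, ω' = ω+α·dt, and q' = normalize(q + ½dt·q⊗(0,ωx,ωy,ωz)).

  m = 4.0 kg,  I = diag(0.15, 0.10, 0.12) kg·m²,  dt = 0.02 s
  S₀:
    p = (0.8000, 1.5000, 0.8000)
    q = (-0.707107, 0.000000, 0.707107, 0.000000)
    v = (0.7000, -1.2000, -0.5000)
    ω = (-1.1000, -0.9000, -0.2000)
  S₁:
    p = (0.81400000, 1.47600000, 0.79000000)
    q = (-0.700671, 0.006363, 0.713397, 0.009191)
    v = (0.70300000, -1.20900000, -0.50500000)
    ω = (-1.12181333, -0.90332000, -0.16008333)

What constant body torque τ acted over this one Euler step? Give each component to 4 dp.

τ = (-0.1600, -0.0100, 0.1900)

rate change Δω = (-0.02181333, -0.00332000, 0.03991667)
ω₀×(Iω₀) = (0.0036, 0.0066, -0.0495)
τ = I·(Δω/dt) + ω₀×(Iω₀) = (-0.1600, -0.0100, 0.1900)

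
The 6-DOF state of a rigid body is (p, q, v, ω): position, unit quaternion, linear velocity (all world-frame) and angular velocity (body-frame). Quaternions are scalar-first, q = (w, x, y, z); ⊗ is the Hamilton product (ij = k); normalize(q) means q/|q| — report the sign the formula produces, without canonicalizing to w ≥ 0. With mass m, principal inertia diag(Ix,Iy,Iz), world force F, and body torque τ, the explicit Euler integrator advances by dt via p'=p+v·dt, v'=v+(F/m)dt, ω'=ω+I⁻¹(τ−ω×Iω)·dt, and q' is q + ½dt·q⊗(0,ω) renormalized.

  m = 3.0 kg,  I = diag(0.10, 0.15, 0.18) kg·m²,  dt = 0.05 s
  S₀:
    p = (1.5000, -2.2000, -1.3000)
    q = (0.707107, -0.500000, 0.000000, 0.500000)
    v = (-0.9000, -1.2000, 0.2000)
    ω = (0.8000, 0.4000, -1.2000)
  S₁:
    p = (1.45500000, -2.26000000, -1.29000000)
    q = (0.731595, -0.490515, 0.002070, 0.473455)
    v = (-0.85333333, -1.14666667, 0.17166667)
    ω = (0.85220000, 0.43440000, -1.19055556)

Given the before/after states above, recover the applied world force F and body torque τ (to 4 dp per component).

F = (2.8000, 3.2000, -1.7000)
τ = (0.0900, 0.1800, 0.0500)

velocity change Δv = (0.04666667, 0.05333333, -0.02833333)
F = m·Δv/dt = (2.8000, 3.2000, -1.7000)
rate change Δω = (0.05220000, 0.03440000, 0.00944444)
applied torque τ = (0.0900, 0.1800, 0.0500)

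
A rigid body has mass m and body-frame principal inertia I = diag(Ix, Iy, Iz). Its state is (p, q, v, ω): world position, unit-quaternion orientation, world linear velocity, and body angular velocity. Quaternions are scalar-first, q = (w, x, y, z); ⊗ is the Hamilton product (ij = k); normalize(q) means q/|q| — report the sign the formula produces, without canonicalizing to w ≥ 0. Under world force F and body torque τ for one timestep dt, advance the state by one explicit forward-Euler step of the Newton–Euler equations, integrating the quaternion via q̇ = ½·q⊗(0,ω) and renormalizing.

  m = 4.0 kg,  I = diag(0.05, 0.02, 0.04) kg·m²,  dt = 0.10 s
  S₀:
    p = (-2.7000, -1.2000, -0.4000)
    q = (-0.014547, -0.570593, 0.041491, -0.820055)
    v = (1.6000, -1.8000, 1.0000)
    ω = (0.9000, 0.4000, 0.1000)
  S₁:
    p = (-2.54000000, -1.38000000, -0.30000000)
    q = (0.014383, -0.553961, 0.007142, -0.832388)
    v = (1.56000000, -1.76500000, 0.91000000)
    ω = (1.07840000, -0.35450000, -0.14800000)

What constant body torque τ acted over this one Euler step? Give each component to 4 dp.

τ = (0.0900, -0.1500, -0.1100)

Δω = ω₁−ω₀ = (0.17840000, -0.75450000, -0.24800000)
precession coupling = (0.0008, 0.0009, -0.0108)
τ = I·(Δω/dt) + ω₀×(Iω₀) = (0.0900, -0.1500, -0.1100)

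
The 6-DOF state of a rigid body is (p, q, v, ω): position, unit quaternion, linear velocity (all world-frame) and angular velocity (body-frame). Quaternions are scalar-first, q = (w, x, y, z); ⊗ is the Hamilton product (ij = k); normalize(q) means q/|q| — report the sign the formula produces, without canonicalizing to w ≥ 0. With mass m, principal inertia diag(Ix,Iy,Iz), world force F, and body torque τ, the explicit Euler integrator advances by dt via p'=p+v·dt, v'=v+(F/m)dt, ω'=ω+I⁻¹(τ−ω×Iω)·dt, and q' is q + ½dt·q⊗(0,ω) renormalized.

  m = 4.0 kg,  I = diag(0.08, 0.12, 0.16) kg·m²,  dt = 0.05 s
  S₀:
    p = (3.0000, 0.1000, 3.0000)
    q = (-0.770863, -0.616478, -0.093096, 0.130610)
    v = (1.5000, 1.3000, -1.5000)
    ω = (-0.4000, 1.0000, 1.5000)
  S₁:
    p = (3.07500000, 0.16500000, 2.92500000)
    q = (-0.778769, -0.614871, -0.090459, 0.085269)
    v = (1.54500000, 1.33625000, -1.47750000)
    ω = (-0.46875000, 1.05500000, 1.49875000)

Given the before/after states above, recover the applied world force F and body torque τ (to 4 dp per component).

v₁ − v₀ = (0.04500000, 0.03625000, 0.02250000)
m·(v₁−v₀)/dt = (3.6000, 2.9000, 1.8000)
ω₁ − ω₀ = (-0.06875000, 0.05500000, -0.00125000)
gyro term ω₀×Iω₀ = (0.0600, 0.0480, -0.0160)
I·α + gyro = (-0.0500, 0.1800, -0.0200)

F = (3.6000, 2.9000, 1.8000)
τ = (-0.0500, 0.1800, -0.0200)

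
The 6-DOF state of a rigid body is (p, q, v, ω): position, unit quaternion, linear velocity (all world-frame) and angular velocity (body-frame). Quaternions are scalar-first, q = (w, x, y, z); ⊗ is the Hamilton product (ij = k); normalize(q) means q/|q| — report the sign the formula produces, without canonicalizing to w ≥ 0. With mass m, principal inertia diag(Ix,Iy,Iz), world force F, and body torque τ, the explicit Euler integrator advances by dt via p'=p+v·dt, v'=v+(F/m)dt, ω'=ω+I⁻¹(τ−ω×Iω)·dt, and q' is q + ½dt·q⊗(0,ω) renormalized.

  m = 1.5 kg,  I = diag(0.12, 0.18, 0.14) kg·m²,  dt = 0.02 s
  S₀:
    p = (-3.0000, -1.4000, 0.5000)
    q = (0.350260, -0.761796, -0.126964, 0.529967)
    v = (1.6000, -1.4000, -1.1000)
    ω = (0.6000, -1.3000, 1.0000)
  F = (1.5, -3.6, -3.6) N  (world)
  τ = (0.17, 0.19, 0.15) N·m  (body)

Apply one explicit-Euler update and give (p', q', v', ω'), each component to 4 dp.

angular accel α = (0.9833, 1.1222, 1.4057)
new body rate ω' = (0.6197, -1.2776, 1.0281)
Hamilton product q⊗(0,ω) = (-0.2379426, 0.7721491, 0.6244382, 1.4167732)
q' = normalize(q + ½dt·q⊗(0,ω)) = (0.3478, -0.7540, -0.1207, 0.5441)
new position p' = (-2.9680, -1.4280, 0.4780)
new velocity v' = (1.6200, -1.4480, -1.1480)

p' = (-2.9680, -1.4280, 0.4780)
q' = (0.3478, -0.7540, -0.1207, 0.5441)
v' = (1.6200, -1.4480, -1.1480)
ω' = (0.6197, -1.2776, 1.0281)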